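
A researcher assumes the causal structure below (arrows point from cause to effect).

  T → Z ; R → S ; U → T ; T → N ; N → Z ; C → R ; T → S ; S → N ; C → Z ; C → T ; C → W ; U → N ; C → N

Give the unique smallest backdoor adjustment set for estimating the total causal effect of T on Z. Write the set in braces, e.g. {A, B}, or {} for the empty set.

Variables eligible for adjustment (non-descendants of T, excluding T and Z): {C, R, U, W}.
Backdoor paths from T to Z:
  P1: T <- C -> R -> S -> N -> Z
  P2: T <- C -> N -> Z
  P3: T <- C -> Z
  P4: T <- U -> N <- C -> Z
  P5: T <- U -> N <- S <- R <- C -> Z
  P6: T <- U -> N -> Z
The empty set is not sufficient: P1 (T <- C -> R -> S -> N -> Z) has no collider blocking it and no conditioned non-collider, so it is open.
Try {C, U}:
  P1: blocked at fork node C ∈ conditioning set.
  P2: blocked at fork node C ∈ conditioning set.
  P3: blocked at fork node C ∈ conditioning set.
  P4: blocked at fork node U ∈ conditioning set.
  P5: blocked at fork node U ∈ conditioning set.
  P6: blocked at fork node U ∈ conditioning set.
{C, U} contains no descendant of T and blocks every backdoor path.
Every element of {C, U} is needed (dropping C leaves P1 open; dropping U leaves P6 open), so no proper subset is valid.
Among all size-2 subsets of the eligible variables, only {C, U} blocks every backdoor path, so it is the unique smallest valid adjustment set.

{C, U}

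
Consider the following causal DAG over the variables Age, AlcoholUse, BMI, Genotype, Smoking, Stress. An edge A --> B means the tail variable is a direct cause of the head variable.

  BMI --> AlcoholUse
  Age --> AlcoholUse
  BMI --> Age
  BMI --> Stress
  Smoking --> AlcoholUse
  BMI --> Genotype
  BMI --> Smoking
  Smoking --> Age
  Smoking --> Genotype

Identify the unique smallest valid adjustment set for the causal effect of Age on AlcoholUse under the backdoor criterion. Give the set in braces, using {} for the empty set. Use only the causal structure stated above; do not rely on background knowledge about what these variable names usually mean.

{BMI, Smoking}

Variables eligible for adjustment (non-descendants of Age, excluding Age and AlcoholUse): {BMI, Genotype, Smoking, Stress}.
Backdoor paths from Age to AlcoholUse:
  P1: Age <- BMI -> Smoking -> AlcoholUse
  P2: Age <- BMI -> Genotype <- Smoking -> AlcoholUse
  P3: Age <- BMI -> AlcoholUse
  P4: Age <- Smoking <- BMI -> AlcoholUse
  P5: Age <- Smoking -> Genotype <- BMI -> AlcoholUse
  P6: Age <- Smoking -> AlcoholUse
The empty set is not sufficient: P1 (Age <- BMI -> Smoking -> AlcoholUse) has no collider blocking it and no conditioned non-collider, so it is open.
Try {BMI, Smoking}:
  P1: blocked at fork node BMI ∈ conditioning set.
  P2: blocked at fork node BMI ∈ conditioning set.
  P3: blocked at fork node BMI ∈ conditioning set.
  P4: blocked at chain node Smoking ∈ conditioning set.
  P5: blocked at fork node Smoking ∈ conditioning set.
  P6: blocked at fork node Smoking ∈ conditioning set.
{BMI, Smoking} contains no descendant of Age and blocks every backdoor path.
Every element of {BMI, Smoking} is needed (dropping BMI leaves P3 open; dropping Smoking leaves P6 open), so no proper subset is valid.
Among all size-2 subsets of the eligible variables, only {BMI, Smoking} blocks every backdoor path, so it is the unique smallest valid adjustment set.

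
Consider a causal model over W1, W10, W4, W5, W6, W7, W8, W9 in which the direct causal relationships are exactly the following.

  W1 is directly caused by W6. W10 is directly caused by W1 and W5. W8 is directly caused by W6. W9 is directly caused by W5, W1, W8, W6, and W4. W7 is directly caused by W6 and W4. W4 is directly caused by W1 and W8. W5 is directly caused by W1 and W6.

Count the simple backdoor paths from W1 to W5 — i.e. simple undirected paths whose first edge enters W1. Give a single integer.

6

A backdoor path from W1 to W5 is any simple undirected path whose first edge points into W1 (i.e. leaves W1 via a parent).
Parents of W1: {W6}.
Enumerating:
  P1: W1 <- W6 -> W5
  P2: W1 <- W6 -> W8 -> W4 -> W9 <- W5
  P3: W1 <- W6 -> W8 -> W9 <- W5
  P4: W1 <- W6 -> W9 <- W5
  P5: W1 <- W6 -> W7 <- W4 <- W8 -> W9 <- W5
  P6: W1 <- W6 -> W7 <- W4 -> W9 <- W5
That exhausts the simple backdoor paths. Count: 6.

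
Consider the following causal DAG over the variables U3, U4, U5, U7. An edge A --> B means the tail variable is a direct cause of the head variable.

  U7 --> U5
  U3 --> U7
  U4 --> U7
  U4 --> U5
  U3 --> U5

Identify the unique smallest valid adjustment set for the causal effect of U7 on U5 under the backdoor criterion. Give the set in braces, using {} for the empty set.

Variables eligible for adjustment (non-descendants of U7, excluding U7 and U5): {U3, U4}.
Backdoor paths from U7 to U5:
  P1: U7 <- U3 -> U5
  P2: U7 <- U4 -> U5
The empty set is not sufficient: P1 (U7 <- U3 -> U5) has no collider blocking it and no conditioned non-collider, so it is open.
Try {U3, U4}:
  P1: blocked at fork node U3 ∈ conditioning set.
  P2: blocked at fork node U4 ∈ conditioning set.
{U3, U4} contains no descendant of U7 and blocks every backdoor path.
Every element of {U3, U4} is needed (dropping U3 leaves P1 open; dropping U4 leaves P2 open), so no proper subset is valid.
Among all size-2 subsets of the eligible variables, only {U3, U4} blocks every backdoor path, so it is the unique smallest valid adjustment set.

{U3, U4}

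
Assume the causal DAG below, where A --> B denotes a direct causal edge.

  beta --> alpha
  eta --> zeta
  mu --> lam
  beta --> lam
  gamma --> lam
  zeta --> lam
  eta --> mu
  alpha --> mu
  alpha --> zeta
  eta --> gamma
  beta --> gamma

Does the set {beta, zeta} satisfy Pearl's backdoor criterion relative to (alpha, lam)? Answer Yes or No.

Backdoor paths from alpha to lam (paths whose first edge points into alpha):
  P1: alpha <- beta -> gamma <- eta -> zeta -> lam
  P2: alpha <- beta -> gamma <- eta -> mu -> lam
  P3: alpha <- beta -> gamma -> lam
  P4: alpha <- beta -> lam
Condition 1 (no descendant of alpha in the set): FAILS — zeta is a descendant of alpha.
Condition 2 (every backdoor path blocked by {beta, zeta}):
  P1: blocked at fork node beta ∈ conditioning set.
  P2: blocked at fork node beta ∈ conditioning set.
  P3: blocked at fork node beta ∈ conditioning set.
  P4: blocked at fork node beta ∈ conditioning set.
{beta, zeta} does not satisfy the backdoor criterion.

No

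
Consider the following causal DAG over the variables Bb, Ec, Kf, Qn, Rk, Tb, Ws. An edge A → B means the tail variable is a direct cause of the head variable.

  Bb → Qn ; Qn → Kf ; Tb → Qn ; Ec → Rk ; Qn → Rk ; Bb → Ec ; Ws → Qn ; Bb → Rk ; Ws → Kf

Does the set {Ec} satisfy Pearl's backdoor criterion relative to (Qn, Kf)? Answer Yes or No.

No

Backdoor paths from Qn to Kf (paths whose first edge points into Qn):
  P1: Qn <- Ws -> Kf
Condition 1 (no descendant of Qn in the set): holds — descendants of Qn are {Kf, Rk}; none are in {Ec}.
Condition 2 (every backdoor path blocked by {Ec}):
  P1: open — no interior node is in the conditioning set.
{Ec} does not satisfy the backdoor criterion.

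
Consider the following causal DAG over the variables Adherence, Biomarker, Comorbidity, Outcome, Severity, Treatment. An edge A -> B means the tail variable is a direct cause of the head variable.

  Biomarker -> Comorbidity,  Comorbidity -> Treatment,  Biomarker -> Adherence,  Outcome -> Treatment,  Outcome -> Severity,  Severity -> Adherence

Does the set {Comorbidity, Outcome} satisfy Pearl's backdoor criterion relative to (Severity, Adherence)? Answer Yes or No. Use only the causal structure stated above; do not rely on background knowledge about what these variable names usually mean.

Backdoor paths from Severity to Adherence (paths whose first edge points into Severity):
  P1: Severity <- Outcome -> Treatment <- Comorbidity <- Biomarker -> Adherence
Condition 1 (no descendant of Severity in the set): holds — descendants of Severity are {Adherence}; none are in {Comorbidity, Outcome}.
Condition 2 (every backdoor path blocked by {Comorbidity, Outcome}):
  P1: blocked at fork node Outcome ∈ conditioning set.
{Comorbidity, Outcome} satisfies the backdoor criterion.

Yes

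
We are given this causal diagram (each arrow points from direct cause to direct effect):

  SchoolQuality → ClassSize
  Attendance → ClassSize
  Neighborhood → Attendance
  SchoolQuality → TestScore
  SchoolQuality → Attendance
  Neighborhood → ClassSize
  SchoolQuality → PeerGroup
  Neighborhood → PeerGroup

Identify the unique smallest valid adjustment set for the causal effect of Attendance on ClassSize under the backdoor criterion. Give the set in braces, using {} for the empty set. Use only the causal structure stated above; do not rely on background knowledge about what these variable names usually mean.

Variables eligible for adjustment (non-descendants of Attendance, excluding Attendance and ClassSize): {Neighborhood, PeerGroup, SchoolQuality, TestScore}.
Backdoor paths from Attendance to ClassSize:
  P1: Attendance <- Neighborhood -> PeerGroup <- SchoolQuality -> ClassSize
  P2: Attendance <- Neighborhood -> ClassSize
  P3: Attendance <- SchoolQuality -> PeerGroup <- Neighborhood -> ClassSize
  P4: Attendance <- SchoolQuality -> ClassSize
The empty set is not sufficient: P2 (Attendance <- Neighborhood -> ClassSize) has no collider blocking it and no conditioned non-collider, so it is open.
Try {Neighborhood, SchoolQuality}:
  P1: blocked at fork node Neighborhood ∈ conditioning set.
  P2: blocked at fork node Neighborhood ∈ conditioning set.
  P3: blocked at fork node SchoolQuality ∈ conditioning set.
  P4: blocked at fork node SchoolQuality ∈ conditioning set.
{Neighborhood, SchoolQuality} contains no descendant of Attendance and blocks every backdoor path.
Every element of {Neighborhood, SchoolQuality} is needed (dropping Neighborhood leaves P2 open; dropping SchoolQuality leaves P4 open), so no proper subset is valid.
Among all size-2 subsets of the eligible variables, only {Neighborhood, SchoolQuality} blocks every backdoor path, so it is the unique smallest valid adjustment set.

{Neighborhood, SchoolQuality}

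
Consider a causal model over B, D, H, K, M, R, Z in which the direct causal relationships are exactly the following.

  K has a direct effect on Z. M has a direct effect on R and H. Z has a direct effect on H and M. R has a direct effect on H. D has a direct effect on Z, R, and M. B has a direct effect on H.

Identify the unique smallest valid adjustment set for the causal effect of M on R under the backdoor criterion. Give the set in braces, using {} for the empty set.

{D}

Variables eligible for adjustment (non-descendants of M, excluding M and R): {B, D, K, Z}.
Backdoor paths from M to R:
  P1: M <- D -> Z -> H <- R
  P2: M <- D -> R
  P3: M <- Z <- D -> R
  P4: M <- Z -> H <- R
The empty set is not sufficient: P2 (M <- D -> R) has no collider blocking it and no conditioned non-collider, so it is open.
Try {D}:
  P1: blocked at fork node D ∈ conditioning set.
  P2: blocked at fork node D ∈ conditioning set.
  P3: blocked at fork node D ∈ conditioning set.
  P4: blocked at collider H (neither it nor any descendant is in the conditioning set).
{D} contains no descendant of M and blocks every backdoor path.
No other singleton works — e.g. {K} leaves P2 open — so {D} is the unique smallest valid adjustment set.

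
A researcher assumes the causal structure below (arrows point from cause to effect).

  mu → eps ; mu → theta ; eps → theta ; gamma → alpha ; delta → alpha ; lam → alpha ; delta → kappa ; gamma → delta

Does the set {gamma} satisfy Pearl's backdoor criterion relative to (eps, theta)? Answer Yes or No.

Backdoor paths from eps to theta (paths whose first edge points into eps):
  P1: eps <- mu -> theta
Condition 1 (no descendant of eps in the set): holds — descendants of eps are {theta}; none are in {gamma}.
Condition 2 (every backdoor path blocked by {gamma}):
  P1: open — no interior node is in the conditioning set.
{gamma} does not satisfy the backdoor criterion.

No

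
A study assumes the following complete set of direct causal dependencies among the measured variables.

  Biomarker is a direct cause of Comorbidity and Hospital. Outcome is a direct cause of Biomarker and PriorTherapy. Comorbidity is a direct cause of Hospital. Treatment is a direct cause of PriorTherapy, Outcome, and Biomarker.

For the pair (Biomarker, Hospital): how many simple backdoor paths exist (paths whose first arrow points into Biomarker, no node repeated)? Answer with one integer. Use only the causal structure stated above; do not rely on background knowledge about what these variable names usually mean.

0

A backdoor path from Biomarker to Hospital is any simple undirected path whose first edge points into Biomarker (i.e. leaves Biomarker via a parent).
Parents of Biomarker: {Outcome, Treatment}.
No simple path from any parent of Biomarker reaches Hospital without revisiting Biomarker, so there are no backdoor paths.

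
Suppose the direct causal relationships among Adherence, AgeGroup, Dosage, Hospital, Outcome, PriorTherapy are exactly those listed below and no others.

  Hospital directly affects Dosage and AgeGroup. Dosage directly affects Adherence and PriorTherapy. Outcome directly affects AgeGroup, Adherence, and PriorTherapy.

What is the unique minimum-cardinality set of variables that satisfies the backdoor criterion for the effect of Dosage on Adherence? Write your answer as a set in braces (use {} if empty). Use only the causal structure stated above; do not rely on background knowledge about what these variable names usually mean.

{}

Variables eligible for adjustment (non-descendants of Dosage, excluding Dosage and Adherence): {AgeGroup, Hospital, Outcome}.
Backdoor paths from Dosage to Adherence:
  P1: Dosage <- Hospital -> AgeGroup <- Outcome -> Adherence
Each backdoor path contains an unconditioned collider, so every path is already blocked with the empty conditioning set:
  P1: blocked at collider AgeGroup (neither it nor any descendant is in the conditioning set).
The empty set is therefore the unique smallest valid set.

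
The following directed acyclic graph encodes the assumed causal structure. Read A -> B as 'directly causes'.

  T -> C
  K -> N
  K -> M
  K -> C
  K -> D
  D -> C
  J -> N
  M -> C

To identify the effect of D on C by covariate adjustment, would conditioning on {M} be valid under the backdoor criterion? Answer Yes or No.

Backdoor paths from D to C (paths whose first edge points into D):
  P1: D <- K -> M -> C
  P2: D <- K -> C
Condition 1 (no descendant of D in the set): holds — descendants of D are {C}; none are in {M}.
Condition 2 (every backdoor path blocked by {M}):
  P1: blocked at chain node M ∈ conditioning set.
  P2: open — no interior node is in the conditioning set.
{M} does not satisfy the backdoor criterion.

No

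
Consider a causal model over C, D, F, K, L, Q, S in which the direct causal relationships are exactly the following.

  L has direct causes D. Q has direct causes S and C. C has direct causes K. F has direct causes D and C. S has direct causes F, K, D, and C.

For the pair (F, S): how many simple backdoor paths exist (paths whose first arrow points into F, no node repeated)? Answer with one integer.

4

A backdoor path from F to S is any simple undirected path whose first edge points into F (i.e. leaves F via a parent).
Parents of F: {C, D}.
Enumerating:
  P1: F <- D -> S
  P2: F <- C <- K -> S
  P3: F <- C -> S
  P4: F <- C -> Q <- S
That exhausts the simple backdoor paths. Count: 4.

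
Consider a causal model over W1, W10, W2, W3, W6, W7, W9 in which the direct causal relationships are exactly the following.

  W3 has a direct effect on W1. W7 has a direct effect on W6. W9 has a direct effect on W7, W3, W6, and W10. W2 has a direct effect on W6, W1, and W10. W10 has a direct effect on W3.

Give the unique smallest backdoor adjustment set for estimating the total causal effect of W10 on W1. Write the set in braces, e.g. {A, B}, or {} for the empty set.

Variables eligible for adjustment (non-descendants of W10, excluding W10 and W1): {W2, W6, W7, W9}.
Backdoor paths from W10 to W1:
  P1: W10 <- W9 -> W7 -> W6 <- W2 -> W1
  P2: W10 <- W9 -> W6 <- W2 -> W1
  P3: W10 <- W9 -> W3 -> W1
  P4: W10 <- W2 -> W6 <- W9 -> W3 -> W1
  P5: W10 <- W2 -> W6 <- W7 <- W9 -> W3 -> W1
  P6: W10 <- W2 -> W1
The empty set is not sufficient: P3 (W10 <- W9 -> W3 -> W1) has no collider blocking it and no conditioned non-collider, so it is open.
Try {W2, W9}:
  P1: blocked at fork node W9 ∈ conditioning set.
  P2: blocked at fork node W9 ∈ conditioning set.
  P3: blocked at fork node W9 ∈ conditioning set.
  P4: blocked at fork node W2 ∈ conditioning set.
  P5: blocked at fork node W2 ∈ conditioning set.
  P6: blocked at fork node W2 ∈ conditioning set.
{W2, W9} contains no descendant of W10 and blocks every backdoor path.
Every element of {W2, W9} is needed (dropping W2 leaves P6 open; dropping W9 leaves P3 open), so no proper subset is valid.
Among all size-2 subsets of the eligible variables, only {W2, W9} blocks every backdoor path, so it is the unique smallest valid adjustment set.

{W2, W9}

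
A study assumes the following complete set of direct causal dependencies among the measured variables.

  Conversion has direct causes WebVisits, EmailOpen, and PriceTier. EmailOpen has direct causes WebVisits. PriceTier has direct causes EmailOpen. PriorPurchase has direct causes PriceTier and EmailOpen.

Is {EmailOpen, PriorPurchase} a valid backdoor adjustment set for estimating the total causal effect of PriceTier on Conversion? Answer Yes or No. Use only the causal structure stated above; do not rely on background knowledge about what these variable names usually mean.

Backdoor paths from PriceTier to Conversion (paths whose first edge points into PriceTier):
  P1: PriceTier <- EmailOpen <- WebVisits -> Conversion
  P2: PriceTier <- EmailOpen -> Conversion
Condition 1 (no descendant of PriceTier in the set): FAILS — PriorPurchase is a descendant of PriceTier.
Condition 2 (every backdoor path blocked by {EmailOpen, PriorPurchase}):
  P1: blocked at chain node EmailOpen ∈ conditioning set.
  P2: blocked at fork node EmailOpen ∈ conditioning set.
{EmailOpen, PriorPurchase} does not satisfy the backdoor criterion.

No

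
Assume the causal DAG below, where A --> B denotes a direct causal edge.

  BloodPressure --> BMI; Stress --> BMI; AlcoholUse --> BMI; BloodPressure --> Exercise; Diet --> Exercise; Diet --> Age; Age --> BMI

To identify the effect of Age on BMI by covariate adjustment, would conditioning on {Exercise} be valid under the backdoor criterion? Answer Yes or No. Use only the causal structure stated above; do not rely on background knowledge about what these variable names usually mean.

No

Backdoor paths from Age to BMI (paths whose first edge points into Age):
  P1: Age <- Diet -> Exercise <- BloodPressure -> BMI
Condition 1 (no descendant of Age in the set): holds — descendants of Age are {BMI}; none are in {Exercise}.
Condition 2 (every backdoor path blocked by {Exercise}):
  P1: open — collider(s) Exercise are conditioned on (or have a conditioned descendant) and no non-collider on the path is in the set.
{Exercise} does not satisfy the backdoor criterion.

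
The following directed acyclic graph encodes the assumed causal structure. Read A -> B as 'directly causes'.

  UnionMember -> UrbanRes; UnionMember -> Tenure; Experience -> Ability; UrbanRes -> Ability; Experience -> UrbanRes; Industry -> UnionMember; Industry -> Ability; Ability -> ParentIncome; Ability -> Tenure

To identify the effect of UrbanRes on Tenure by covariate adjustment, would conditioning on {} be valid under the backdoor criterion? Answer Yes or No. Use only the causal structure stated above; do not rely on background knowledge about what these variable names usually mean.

No

Backdoor paths from UrbanRes to Tenure (paths whose first edge points into UrbanRes):
  P1: UrbanRes <- UnionMember <- Industry -> Ability -> Tenure
  P2: UrbanRes <- UnionMember -> Tenure
  P3: UrbanRes <- Experience -> Ability <- Industry -> UnionMember -> Tenure
  P4: UrbanRes <- Experience -> Ability -> Tenure
Condition 1 (no descendant of UrbanRes in the set): holds — descendants of UrbanRes are {Ability, ParentIncome, Tenure}; none are in {}.
Condition 2 (every backdoor path blocked by {}):
  P1: open — no interior node is in the conditioning set.
  P2: open — no interior node is in the conditioning set.
  P3: blocked at collider Ability (neither it nor any descendant is in the conditioning set).
  P4: open — no interior node is in the conditioning set.
{} does not satisfy the backdoor criterion.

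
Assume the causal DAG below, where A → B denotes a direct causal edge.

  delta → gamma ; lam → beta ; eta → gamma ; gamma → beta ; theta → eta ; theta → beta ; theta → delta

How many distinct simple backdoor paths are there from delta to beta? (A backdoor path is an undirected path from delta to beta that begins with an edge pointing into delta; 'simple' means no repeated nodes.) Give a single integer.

2

A backdoor path from delta to beta is any simple undirected path whose first edge points into delta (i.e. leaves delta via a parent).
Parents of delta: {theta}.
Enumerating:
  P1: delta <- theta -> eta -> gamma -> beta
  P2: delta <- theta -> beta
That exhausts the simple backdoor paths. Count: 2.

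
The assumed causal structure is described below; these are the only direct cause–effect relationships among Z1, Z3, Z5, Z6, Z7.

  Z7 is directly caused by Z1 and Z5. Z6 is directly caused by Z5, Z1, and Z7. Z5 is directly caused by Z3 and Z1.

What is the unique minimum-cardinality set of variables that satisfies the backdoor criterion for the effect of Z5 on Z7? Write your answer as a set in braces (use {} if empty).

Variables eligible for adjustment (non-descendants of Z5, excluding Z5 and Z7): {Z1, Z3}.
Backdoor paths from Z5 to Z7:
  P1: Z5 <- Z1 -> Z7
  P2: Z5 <- Z1 -> Z6 <- Z7
The empty set is not sufficient: P1 (Z5 <- Z1 -> Z7) has no collider blocking it and no conditioned non-collider, so it is open.
Try {Z1}:
  P1: blocked at fork node Z1 ∈ conditioning set.
  P2: blocked at fork node Z1 ∈ conditioning set.
{Z1} contains no descendant of Z5 and blocks every backdoor path.
No other singleton works — e.g. {Z3} leaves P1 open — so {Z1} is the unique smallest valid adjustment set.

{Z1}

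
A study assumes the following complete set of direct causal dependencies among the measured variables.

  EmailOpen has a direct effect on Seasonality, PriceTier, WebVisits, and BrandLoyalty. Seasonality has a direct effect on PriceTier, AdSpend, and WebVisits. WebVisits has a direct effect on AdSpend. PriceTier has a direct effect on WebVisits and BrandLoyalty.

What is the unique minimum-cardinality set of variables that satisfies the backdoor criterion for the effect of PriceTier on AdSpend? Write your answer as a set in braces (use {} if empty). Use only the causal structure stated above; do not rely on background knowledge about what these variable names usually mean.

{EmailOpen, Seasonality}

Variables eligible for adjustment (non-descendants of PriceTier, excluding PriceTier and AdSpend): {EmailOpen, Seasonality}.
Backdoor paths from PriceTier to AdSpend:
  P1: PriceTier <- EmailOpen -> Seasonality -> WebVisits -> AdSpend
  P2: PriceTier <- EmailOpen -> Seasonality -> AdSpend
  P3: PriceTier <- EmailOpen -> WebVisits <- Seasonality -> AdSpend
  P4: PriceTier <- EmailOpen -> WebVisits -> AdSpend
  P5: PriceTier <- Seasonality <- EmailOpen -> WebVisits -> AdSpend
  P6: PriceTier <- Seasonality -> WebVisits -> AdSpend
  P7: PriceTier <- Seasonality -> AdSpend
The empty set is not sufficient: P1 (PriceTier <- EmailOpen -> Seasonality -> WebVisits -> AdSpend) has no collider blocking it and no conditioned non-collider, so it is open.
Try {EmailOpen, Seasonality}:
  P1: blocked at fork node EmailOpen ∈ conditioning set.
  P2: blocked at fork node EmailOpen ∈ conditioning set.
  P3: blocked at fork node EmailOpen ∈ conditioning set.
  P4: blocked at fork node EmailOpen ∈ conditioning set.
  P5: blocked at chain node Seasonality ∈ conditioning set.
  P6: blocked at fork node Seasonality ∈ conditioning set.
  P7: blocked at fork node Seasonality ∈ conditioning set.
{EmailOpen, Seasonality} contains no descendant of PriceTier and blocks every backdoor path.
Every element of {EmailOpen, Seasonality} is needed (dropping EmailOpen leaves P4 open; dropping Seasonality leaves P6 open), so no proper subset is valid.
Among all size-2 subsets of the eligible variables, only {EmailOpen, Seasonality} blocks every backdoor path, so it is the unique smallest valid adjustment set.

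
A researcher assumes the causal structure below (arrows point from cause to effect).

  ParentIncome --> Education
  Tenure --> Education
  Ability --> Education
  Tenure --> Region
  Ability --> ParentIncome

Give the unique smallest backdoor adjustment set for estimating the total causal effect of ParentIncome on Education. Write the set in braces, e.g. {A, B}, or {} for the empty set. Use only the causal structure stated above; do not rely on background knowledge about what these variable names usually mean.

Variables eligible for adjustment (non-descendants of ParentIncome, excluding ParentIncome and Education): {Ability, Region, Tenure}.
Backdoor paths from ParentIncome to Education:
  P1: ParentIncome <- Ability -> Education
The empty set is not sufficient: P1 (ParentIncome <- Ability -> Education) has no collider blocking it and no conditioned non-collider, so it is open.
Try {Ability}:
  P1: blocked at fork node Ability ∈ conditioning set.
{Ability} contains no descendant of ParentIncome and blocks every backdoor path.
No other singleton works — e.g. {Tenure} leaves P1 open — so {Ability} is the unique smallest valid adjustment set.

{Ability}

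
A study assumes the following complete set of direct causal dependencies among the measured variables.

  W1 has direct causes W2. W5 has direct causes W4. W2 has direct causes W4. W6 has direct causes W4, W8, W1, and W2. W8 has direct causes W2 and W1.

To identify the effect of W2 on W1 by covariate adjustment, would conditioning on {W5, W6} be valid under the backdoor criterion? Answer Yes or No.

No

Backdoor paths from W2 to W1 (paths whose first edge points into W2):
  P1: W2 <- W4 -> W6 <- W1
  P2: W2 <- W4 -> W6 <- W8 <- W1
Condition 1 (no descendant of W2 in the set): FAILS — W6 is a descendant of W2.
Condition 2 (every backdoor path blocked by {W5, W6}):
  P1: open — collider(s) W6 are conditioned on (or have a conditioned descendant) and no non-collider on the path is in the set.
  P2: open — collider(s) W6 are conditioned on (or have a conditioned descendant) and no non-collider on the path is in the set.
{W5, W6} does not satisfy the backdoor criterion.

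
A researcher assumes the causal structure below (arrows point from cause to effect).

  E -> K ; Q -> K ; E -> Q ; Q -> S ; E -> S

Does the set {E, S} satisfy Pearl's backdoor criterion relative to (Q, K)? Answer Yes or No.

No

Backdoor paths from Q to K (paths whose first edge points into Q):
  P1: Q <- E -> K
Condition 1 (no descendant of Q in the set): FAILS — S is a descendant of Q.
Condition 2 (every backdoor path blocked by {E, S}):
  P1: blocked at fork node E ∈ conditioning set.
{E, S} does not satisfy the backdoor criterion.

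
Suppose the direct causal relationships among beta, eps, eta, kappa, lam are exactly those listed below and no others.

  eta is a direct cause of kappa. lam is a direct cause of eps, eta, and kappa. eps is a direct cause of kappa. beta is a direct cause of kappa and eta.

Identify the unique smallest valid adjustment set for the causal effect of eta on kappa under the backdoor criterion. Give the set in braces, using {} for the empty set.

Variables eligible for adjustment (non-descendants of eta, excluding eta and kappa): {beta, eps, lam}.
Backdoor paths from eta to kappa:
  P1: eta <- lam -> eps -> kappa
  P2: eta <- lam -> kappa
  P3: eta <- beta -> kappa
The empty set is not sufficient: P1 (eta <- lam -> eps -> kappa) has no collider blocking it and no conditioned non-collider, so it is open.
Try {beta, lam}:
  P1: blocked at fork node lam ∈ conditioning set.
  P2: blocked at fork node lam ∈ conditioning set.
  P3: blocked at fork node beta ∈ conditioning set.
{beta, lam} contains no descendant of eta and blocks every backdoor path.
Every element of {beta, lam} is needed (dropping beta leaves P3 open; dropping lam leaves P1 open), so no proper subset is valid.
Among all size-2 subsets of the eligible variables, only {beta, lam} blocks every backdoor path, so it is the unique smallest valid adjustment set.

{beta, lam}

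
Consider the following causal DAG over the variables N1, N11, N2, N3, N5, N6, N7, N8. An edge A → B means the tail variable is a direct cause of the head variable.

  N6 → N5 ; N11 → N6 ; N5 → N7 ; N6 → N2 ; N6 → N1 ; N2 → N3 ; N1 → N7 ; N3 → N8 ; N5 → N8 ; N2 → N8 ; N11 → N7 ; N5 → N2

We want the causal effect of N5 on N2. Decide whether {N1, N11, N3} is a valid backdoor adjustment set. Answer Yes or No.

Backdoor paths from N5 to N2 (paths whose first edge points into N5):
  P1: N5 <- N6 -> N2
Condition 1 (no descendant of N5 in the set): FAILS — N3 is a descendant of N5.
Condition 2 (every backdoor path blocked by {N1, N11, N3}):
  P1: open — no interior node is in the conditioning set.
{N1, N11, N3} does not satisfy the backdoor criterion.

No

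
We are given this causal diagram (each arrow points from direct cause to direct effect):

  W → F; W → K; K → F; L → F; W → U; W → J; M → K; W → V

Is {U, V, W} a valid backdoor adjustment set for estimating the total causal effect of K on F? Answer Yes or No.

Backdoor paths from K to F (paths whose first edge points into K):
  P1: K <- W -> F
Condition 1 (no descendant of K in the set): holds — descendants of K are {F}; none are in {U, V, W}.
Condition 2 (every backdoor path blocked by {U, V, W}):
  P1: blocked at fork node W ∈ conditioning set.
{U, V, W} satisfies the backdoor criterion.

Yes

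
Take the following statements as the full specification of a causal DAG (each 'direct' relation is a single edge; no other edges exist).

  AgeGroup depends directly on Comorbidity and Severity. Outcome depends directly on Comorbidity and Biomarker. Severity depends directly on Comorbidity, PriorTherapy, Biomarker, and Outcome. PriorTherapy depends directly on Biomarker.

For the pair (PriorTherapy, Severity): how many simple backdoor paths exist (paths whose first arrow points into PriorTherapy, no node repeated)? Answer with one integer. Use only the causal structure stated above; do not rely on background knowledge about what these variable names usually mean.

A backdoor path from PriorTherapy to Severity is any simple undirected path whose first edge points into PriorTherapy (i.e. leaves PriorTherapy via a parent).
Parents of PriorTherapy: {Biomarker}.
Enumerating:
  P1: PriorTherapy <- Biomarker -> Outcome <- Comorbidity -> Severity
  P2: PriorTherapy <- Biomarker -> Outcome <- Comorbidity -> AgeGroup <- Severity
  P3: PriorTherapy <- Biomarker -> Outcome -> Severity
  P4: PriorTherapy <- Biomarker -> Severity
That exhausts the simple backdoor paths. Count: 4.

4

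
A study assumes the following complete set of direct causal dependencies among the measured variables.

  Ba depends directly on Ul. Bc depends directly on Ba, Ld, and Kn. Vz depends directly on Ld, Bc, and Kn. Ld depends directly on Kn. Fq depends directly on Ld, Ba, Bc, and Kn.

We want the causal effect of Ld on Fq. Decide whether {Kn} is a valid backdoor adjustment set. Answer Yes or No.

Backdoor paths from Ld to Fq (paths whose first edge points into Ld):
  P1: Ld <- Kn -> Bc <- Ba -> Fq
  P2: Ld <- Kn -> Bc -> Fq
  P3: Ld <- Kn -> Vz <- Bc <- Ba -> Fq
  P4: Ld <- Kn -> Vz <- Bc -> Fq
  P5: Ld <- Kn -> Fq
Condition 1 (no descendant of Ld in the set): holds — descendants of Ld are {Bc, Fq, Vz}; none are in {Kn}.
Condition 2 (every backdoor path blocked by {Kn}):
  P1: blocked at fork node Kn ∈ conditioning set.
  P2: blocked at fork node Kn ∈ conditioning set.
  P3: blocked at fork node Kn ∈ conditioning set.
  P4: blocked at fork node Kn ∈ conditioning set.
  P5: blocked at fork node Kn ∈ conditioning set.
{Kn} satisfies the backdoor criterion.

Yes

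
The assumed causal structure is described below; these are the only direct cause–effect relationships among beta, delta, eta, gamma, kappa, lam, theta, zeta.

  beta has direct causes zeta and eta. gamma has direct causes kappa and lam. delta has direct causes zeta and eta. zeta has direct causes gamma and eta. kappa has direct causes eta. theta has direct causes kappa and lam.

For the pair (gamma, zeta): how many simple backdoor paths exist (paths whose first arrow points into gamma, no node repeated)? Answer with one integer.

A backdoor path from gamma to zeta is any simple undirected path whose first edge points into gamma (i.e. leaves gamma via a parent).
Parents of gamma: {kappa, lam}.
Enumerating:
  P1: gamma <- lam -> theta <- kappa <- eta -> zeta
  P2: gamma <- lam -> theta <- kappa <- eta -> beta <- zeta
  P3: gamma <- lam -> theta <- kappa <- eta -> delta <- zeta
  P4: gamma <- kappa <- eta -> zeta
  P5: gamma <- kappa <- eta -> beta <- zeta
  P6: gamma <- kappa <- eta -> delta <- zeta
That exhausts the simple backdoor paths. Count: 6.

6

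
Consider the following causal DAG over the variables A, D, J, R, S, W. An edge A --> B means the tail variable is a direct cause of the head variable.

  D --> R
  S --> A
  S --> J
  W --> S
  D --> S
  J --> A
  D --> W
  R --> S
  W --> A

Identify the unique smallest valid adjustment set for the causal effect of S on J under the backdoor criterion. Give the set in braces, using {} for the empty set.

Variables eligible for adjustment (non-descendants of S, excluding S and J): {D, R, W}.
Backdoor paths from S to J:
  P1: S <- D -> W -> A <- J
  P2: S <- W -> A <- J
  P3: S <- R <- D -> W -> A <- J
Each backdoor path contains an unconditioned collider, so every path is already blocked with the empty conditioning set:
  P1: blocked at collider A (neither it nor any descendant is in the conditioning set).
  P2: blocked at collider A (neither it nor any descendant is in the conditioning set).
  P3: blocked at collider A (neither it nor any descendant is in the conditioning set).
The empty set is therefore the unique smallest valid set.

{}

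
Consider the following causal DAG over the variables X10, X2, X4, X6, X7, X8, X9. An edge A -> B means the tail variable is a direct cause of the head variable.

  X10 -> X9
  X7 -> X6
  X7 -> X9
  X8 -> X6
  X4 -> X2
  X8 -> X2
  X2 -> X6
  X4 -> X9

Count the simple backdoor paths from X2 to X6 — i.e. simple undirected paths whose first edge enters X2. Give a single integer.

2

A backdoor path from X2 to X6 is any simple undirected path whose first edge points into X2 (i.e. leaves X2 via a parent).
Parents of X2: {X4, X8}.
Enumerating:
  P1: X2 <- X4 -> X9 <- X7 -> X6
  P2: X2 <- X8 -> X6
That exhausts the simple backdoor paths. Count: 2.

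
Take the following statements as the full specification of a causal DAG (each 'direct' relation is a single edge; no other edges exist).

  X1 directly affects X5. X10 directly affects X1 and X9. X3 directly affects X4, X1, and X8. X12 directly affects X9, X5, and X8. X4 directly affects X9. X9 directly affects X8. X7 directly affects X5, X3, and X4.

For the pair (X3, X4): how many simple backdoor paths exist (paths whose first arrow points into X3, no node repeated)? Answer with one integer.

A backdoor path from X3 to X4 is any simple undirected path whose first edge points into X3 (i.e. leaves X3 via a parent).
Parents of X3: {X7}.
Enumerating:
  P1: X3 <- X7 -> X4
  P2: X3 <- X7 -> X5 <- X1 <- X10 -> X9 <- X4
  P3: X3 <- X7 -> X5 <- X12 -> X9 <- X4
  P4: X3 <- X7 -> X5 <- X12 -> X8 <- X9 <- X4
That exhausts the simple backdoor paths. Count: 4.

4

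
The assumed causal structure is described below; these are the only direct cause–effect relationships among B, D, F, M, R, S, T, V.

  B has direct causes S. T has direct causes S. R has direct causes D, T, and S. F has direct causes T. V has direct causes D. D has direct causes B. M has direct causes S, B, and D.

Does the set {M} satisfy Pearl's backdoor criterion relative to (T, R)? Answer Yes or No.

No

Backdoor paths from T to R (paths whose first edge points into T):
  P1: T <- S -> B -> D -> R
  P2: T <- S -> B -> M <- D -> R
  P3: T <- S -> R
  P4: T <- S -> M <- B -> D -> R
  P5: T <- S -> M <- D -> R
Condition 1 (no descendant of T in the set): holds — descendants of T are {F, R}; none are in {M}.
Condition 2 (every backdoor path blocked by {M}):
  P1: open — no interior node is in the conditioning set.
  P2: open — collider(s) M are conditioned on (or have a conditioned descendant) and no non-collider on the path is in the set.
  P3: open — no interior node is in the conditioning set.
  P4: open — collider(s) M are conditioned on (or have a conditioned descendant) and no non-collider on the path is in the set.
  P5: open — collider(s) M are conditioned on (or have a conditioned descendant) and no non-collider on the path is in the set.
{M} does not satisfy the backdoor criterion.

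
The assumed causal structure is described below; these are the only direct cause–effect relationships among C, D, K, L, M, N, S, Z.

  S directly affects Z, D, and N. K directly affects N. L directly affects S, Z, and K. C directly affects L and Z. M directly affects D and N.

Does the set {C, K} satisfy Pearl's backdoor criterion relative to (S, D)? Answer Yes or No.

Yes

Backdoor paths from S to D (paths whose first edge points into S):
  P1: S <- L -> K -> N <- M -> D
Condition 1 (no descendant of S in the set): holds — descendants of S are {D, N, Z}; none are in {C, K}.
Condition 2 (every backdoor path blocked by {C, K}):
  P1: blocked at chain node K ∈ conditioning set.
{C, K} satisfies the backdoor criterion.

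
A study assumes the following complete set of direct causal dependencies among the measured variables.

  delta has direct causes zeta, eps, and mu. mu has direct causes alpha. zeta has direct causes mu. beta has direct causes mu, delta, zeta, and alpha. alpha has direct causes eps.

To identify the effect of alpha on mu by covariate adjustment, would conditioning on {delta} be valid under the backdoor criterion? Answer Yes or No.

No

Backdoor paths from alpha to mu (paths whose first edge points into alpha):
  P1: alpha <- eps -> delta <- mu
  P2: alpha <- eps -> delta <- zeta <- mu
  P3: alpha <- eps -> delta <- zeta -> beta <- mu
  P4: alpha <- eps -> delta -> beta <- mu
  P5: alpha <- eps -> delta -> beta <- zeta <- mu
Condition 1 (no descendant of alpha in the set): FAILS — delta is a descendant of alpha.
Condition 2 (every backdoor path blocked by {delta}):
  P1: open — collider(s) delta are conditioned on (or have a conditioned descendant) and no non-collider on the path is in the set.
  P2: open — collider(s) delta are conditioned on (or have a conditioned descendant) and no non-collider on the path is in the set.
  P3: blocked at collider beta (neither it nor any descendant is in the conditioning set).
  P4: blocked at chain node delta ∈ conditioning set.
  P5: blocked at chain node delta ∈ conditioning set.
{delta} does not satisfy the backdoor criterion.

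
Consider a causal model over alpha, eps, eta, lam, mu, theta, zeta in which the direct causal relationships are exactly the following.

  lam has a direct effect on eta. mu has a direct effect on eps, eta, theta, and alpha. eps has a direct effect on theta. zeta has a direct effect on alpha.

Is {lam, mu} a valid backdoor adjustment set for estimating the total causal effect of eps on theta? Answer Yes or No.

Yes

Backdoor paths from eps to theta (paths whose first edge points into eps):
  P1: eps <- mu -> theta
Condition 1 (no descendant of eps in the set): holds — descendants of eps are {theta}; none are in {lam, mu}.
Condition 2 (every backdoor path blocked by {lam, mu}):
  P1: blocked at fork node mu ∈ conditioning set.
{lam, mu} satisfies the backdoor criterion.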